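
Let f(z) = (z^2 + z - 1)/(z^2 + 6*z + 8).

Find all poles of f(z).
The singularities of f are the zeros of the denominator. Factoring,
  z^2 + 6*z + 8 = (z + 4)*(z + 2)
so the candidates are z = -4, z = -2.

Check the numerator P(z) = z^2 + z - 1 at each one:
  P(-4) = 11 ≠ 0, so z = -4 is a (simple) pole.
  P(-2) = 1 ≠ 0, so z = -2 is a (simple) pole.

Poles of f: {-4, -2}

Final answer: {-4, -2}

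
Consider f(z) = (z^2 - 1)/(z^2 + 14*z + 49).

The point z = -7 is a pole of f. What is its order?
Factor the denominator:
  z^2 + 14*z + 49 = (z + 7)^2

The numerator P(z) = z^2 - 1 has P(-7) = 48 ≠ 0, so no factor of (z + 7) cancels.
Near z = -7 we can therefore write f(z) = g(z)/(z + 7)^2 with g analytic at -7 and g(-7) ≠ 0 (g is just the numerator).

Hence z = -7 is a pole of order 2.

Final answer: 2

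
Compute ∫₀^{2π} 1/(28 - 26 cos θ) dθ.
Call the integral J. The integrand is 2π-periodic and we integrate over a full period, so shifting θ does not change the value (θ → θ + π flips the sign of the trig term). Hence
  J = ∫₀^{2π} dθ/(28 + 26 cos θ).
Put z = e^{iθ}: then cos θ = (z + 1/z)/2, dθ = dz/(iz), and z runs once counterclockwise around |z| = 1:
  J = ∮_{|z|=1} 1/(28 + 26*(z + 1/z)/2) · dz/(iz) = (2/i) ∮_{|z|=1} dz/(26*z^2 + 56*z + 26).
The roots of 26*z^2 + 56*z + 26 are z = (-28 ± sqrt(28^2 - 26^2))/26, with sqrt(108) = 6*sqrt(3); their product is 1, so only z₊ = -14/13 + 3*sqrt(3)/13 lies inside the unit circle (z₋ = -14/13 - 3*sqrt(3)/13 lies outside).
z₊ is a simple zero of q(z) = 26*z^2 + 56*z + 26, so Res(1/q, z₊) = 1/q'(z₊) with q'(z) = 52*z + 56; and q'(z₊) = 26*(z₊ - z₋) = 12*sqrt(3).
Therefore J = (2/i) · 2πi · 1/(12*sqrt(3)) = 2*pi/(6*sqrt(3)) = sqrt(3)*pi/9

Final answer: sqrt(3)*pi/9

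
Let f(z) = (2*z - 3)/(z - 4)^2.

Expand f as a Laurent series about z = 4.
Put w = z - (4), i.e. z = w + 4. The denominator is w^2, so it suffices to rewrite the numerator in powers of w.

P(z) = 2*z - 3
P(w + 4) = 5 + 2*w

Dividing each term by w^2:
  f = 5/w^2 + 2/w

Substituting back w = z - 4:
  f(z) = 5/(z - 4)^2 + 2/(z - 4)

The series is finite because the numerator is a polynomial; the negative powers form the principal part, and the coefficient of 1/(z - 4) gives Res(f, 4) = 2.

Final answer: 5/(z - 4)^2 + 2/(z - 4)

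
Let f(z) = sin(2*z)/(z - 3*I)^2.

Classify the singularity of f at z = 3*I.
Write f(z) = g(z)/(z - 3*I)^2 with g(z) = sin(2*z).
g is entire and g(3*I) = I*sinh(6) ≠ 0, so no factor of (z - 3*I) cancels: the Laurent expansion of f about z = 3*I starts at the power -2, i.e. lim_{z→z₀} (z - z₀)^2 f(z) = I*sinh(6) is finite and nonzero.
So z = 3*I is a pole of order 2.

Final answer: pole of order 2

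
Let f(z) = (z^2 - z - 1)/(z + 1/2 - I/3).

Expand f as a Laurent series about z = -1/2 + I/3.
Put w = z - (-1/2 + I/3), i.e. z = w - 1/2 + I/3. The denominator is w, so it suffices to rewrite the numerator in powers of w.

P(z) = z^2 - z - 1
P(w - 1/2 + I/3) = -13/36 - 2*I/3 + (-2 + 2*I/3)*w + w^2

Dividing each term by w:
  f = (-13/36 - 2*I/3)/w - 2 + 2*I/3 + w

Substituting back w = z + 1/2 - I/3:
  f(z) = (-13/36 - 2*I/3)/(z + 1/2 - I/3) - 2 + 2*I/3 + (z + 1/2 - I/3)

The series is finite because the numerator is a polynomial; the negative powers form the principal part, and the coefficient of 1/(z + 1/2 - I/3) gives Res(f, -1/2 + I/3) = -13/36 - 2*I/3.

Final answer: (-13/36 - 2*I/3)/(z + 1/2 - I/3) - 2 + 2*I/3 + (z + 1/2 - I/3)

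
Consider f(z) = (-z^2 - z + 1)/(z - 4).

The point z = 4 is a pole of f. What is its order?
Factor the denominator:
  z - 4 = (z - 4)

The numerator P(z) = -z^2 - z + 1 has P(4) = -19 ≠ 0, so no factor of (z - 4) cancels.
Near z = 4 we can therefore write f(z) = g(z)/(z - 4) with g analytic at 4 and g(4) ≠ 0 (g is just the numerator).

Hence z = 4 is a pole of order 1.

Final answer: 1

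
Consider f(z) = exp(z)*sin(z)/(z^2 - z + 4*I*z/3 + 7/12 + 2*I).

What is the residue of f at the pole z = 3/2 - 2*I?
Write f(z) = P(z)/Q(z) with P(z) = exp(z)*sin(z) and Q(z) = z^2 - z + 4*I*z/3 + 7/12 + 2*I.
The denominator factors as Q(z) = (z - 3/2 + 2*I)*(z + 1/2 - 2*I/3), so z = 3/2 - 2*I is a simple zero of Q and P is analytic there; z = 3/2 - 2*I is therefore a simple pole and
  Res(f, z₀) = P(z₀)/Q'(z₀).

Q'(z) = 2*z - 1 + 4*I/3, so Q'(3/2 - 2*I) = 2 - 8*I/3.
P(3/2 - 2*I) = exp(3/2 - 2*I)*sin(3/2 - 2*I).

Res(f, 3/2 - 2*I) = (exp(3/2 - 2*I)*sin(3/2 - 2*I))/(2 - 8*I/3) = (9/50 + 6*I/25)*exp(3/2 - 2*I)*sin(3/2 - 2*I)

Final answer: (9/50 + 6*I/25)*exp(3/2 - 2*I)*sin(3/2 - 2*I)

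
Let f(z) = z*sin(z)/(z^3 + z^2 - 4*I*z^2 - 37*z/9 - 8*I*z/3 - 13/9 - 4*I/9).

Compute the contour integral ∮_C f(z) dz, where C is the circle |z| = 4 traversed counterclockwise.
-3*I*pi*sin(1/3)/20 + pi*(-9/40 + 57*I/40)*sin(1/3 + 2*I) + pi*(-9/40 + 63*I/40)*sin(1 - 2*I)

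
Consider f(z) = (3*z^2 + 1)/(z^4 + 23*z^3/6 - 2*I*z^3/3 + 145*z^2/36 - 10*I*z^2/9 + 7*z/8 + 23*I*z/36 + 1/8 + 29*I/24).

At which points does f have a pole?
The singularities of f are the zeros of the denominator. Factoring,
  z^4 + 23*z^3/6 - 2*I*z^3/3 + 145*z^2/36 - 10*I*z^2/9 + 7*z/8 + 23*I*z/36 + 1/8 + 29*I/24 = (z - 1/3 + I/3)*(z + 2 - I/2)*(z + 3/2)*(z + 2/3 - I/2)
so the candidates are z = 1/3 - I/3, z = -2 + I/2, z = -3/2, z = -2/3 + I/2.

Check the numerator P(z) = 3*z^2 + 1 at each one:
  P(1/3 - I/3) = 1 - 2*I/3 ≠ 0, so z = 1/3 - I/3 is a (simple) pole.
  P(-2 + I/2) = 49/4 - 6*I ≠ 0, so z = -2 + I/2 is a (simple) pole.
  P(-3/2) = 31/4 ≠ 0, so z = -3/2 is a (simple) pole.
  P(-2/3 + I/2) = 19/12 - 2*I ≠ 0, so z = -2/3 + I/2 is a (simple) pole.

Poles of f: {-2 + I/2, -3/2, -2/3 + I/2, 1/3 - I/3}

Final answer: {-2 + I/2, -3/2, -2/3 + I/2, 1/3 - I/3}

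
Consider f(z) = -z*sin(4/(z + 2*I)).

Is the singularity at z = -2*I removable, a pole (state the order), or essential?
Let u = z + 2*I. Then
  sin(4/u) = Σ_{k≥0} (-1)^k (4)^(2k+1)/((2k+1)!·u^(2k+1)) = 4/u - 32/(3*u^3) + 128/(15*u^5) + ...
which has infinitely many negative powers of u, so sin(4/(z + 2*I)) has an essential singularity at z = -2*I.
The extra factor z is a nonzero polynomial; if the product had at most a pole at z = -2*I, dividing by that polynomial would leave sin(4/(z + 2*I)) with at most a pole too — contradiction. (Equivalently, the product's Laurent series still has infinitely many negative powers.)
So the singularity is essential.

Final answer: essential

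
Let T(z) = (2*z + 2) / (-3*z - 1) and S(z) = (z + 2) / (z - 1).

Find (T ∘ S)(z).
(T ∘ S)(z) = T(S(z)) = ((2)*S(z) + (2))/((-3)*S(z) + (-1)). Multiply numerator and denominator by z - 1:
  numerator:   (2)*(z + 2) + (2)*(z - 1) = 4*z + 2
  denominator: (-3)*(z + 2) + (-1)*(z - 1) = -4*z - 5
(T ∘ S)(z) = (4*z + 2)/(-4*z - 5) = (-4*z - 2)/(4*z + 5)

Final answer: (-4*z - 2)/(4*z + 5)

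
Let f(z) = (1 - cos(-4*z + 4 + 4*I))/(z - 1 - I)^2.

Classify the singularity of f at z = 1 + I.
Let u = z - 1 - I. The argument of cos is -4*z + 4 + 4*I = -4u, so
  f = (1 - cos(-4u))/u^2 = ((-4u)^2/2 - (-4u)^4/24 + ...)/u^2 = 8 - (32/3)*u^2 + ...
The Laurent expansion about u = 0 has no negative powers; equivalently lim_{z→1 + I} f(z) = 8 exists and is finite.
So the singularity is removable.

Final answer: removable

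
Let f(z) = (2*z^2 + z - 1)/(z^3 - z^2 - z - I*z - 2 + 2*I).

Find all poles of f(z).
{-1 - I, I, 2}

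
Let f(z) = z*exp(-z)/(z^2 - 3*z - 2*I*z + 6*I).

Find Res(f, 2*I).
Write f(z) = P(z)/Q(z) with P(z) = z*exp(-z) and Q(z) = z^2 - 3*z - 2*I*z + 6*I.
The denominator factors as Q(z) = (z - 2*I)*(z - 3), so z = 2*I is a simple zero of Q and P is analytic there; z = 2*I is therefore a simple pole and
  Res(f, z₀) = P(z₀)/Q'(z₀).

Q'(z) = 2*z - 3 - 2*I, so Q'(2*I) = -3 + 2*I.
P(2*I) = 2*I*exp(-2*I).

Res(f, 2*I) = (2*I*exp(-2*I))/(-3 + 2*I) = (4/13 - 6*I/13)*exp(-2*I)

Final answer: (4/13 - 6*I/13)*exp(-2*I)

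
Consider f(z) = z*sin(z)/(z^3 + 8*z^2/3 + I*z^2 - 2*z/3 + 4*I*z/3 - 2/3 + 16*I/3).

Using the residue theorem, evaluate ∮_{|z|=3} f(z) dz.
By the residue theorem, ∮_C f(z) dz = 2πi · (sum of the residues of f at the poles inside |z| = 3).

The denominator factors as (z + 3 + I)*(z + 2/3 - I)*(z - 1 + I), so the singularities of f are simple poles at z = -3 - I, z = -2/3 + I, z = 1 - I.
  |-3 - I|² = 10 > 9 = 3², so this pole is outside the contour.
  |-2/3 + I|² = 13/9 < 9 = 3², so this pole is inside the contour.
  |1 - I|² = 2 < 9 = 3², so this pole is inside the contour.

With P(z) = z*sin(z) and Q(z) = z^3 + 8*z^2/3 + I*z^2 - 2*z/3 + 4*I*z/3 - 2/3 + 16*I/3, each pole is simple, so Res(f, z₀) = P(z₀)/Q'(z₀) with Q'(z) = 3*z^2 + 16*z/3 + 2*I*z - 2/3 + 4*I/3.
  Res(f, -2/3 + I) = P(-2/3 + I)/Q'(-2/3 + I) = ((2/3 - I)*sin(2/3 - I))/(-71/9 + 4*I/3) = (-534/5185 + 567*I/5185)*sin(2/3 - I)
  Res(f, 1 - I) = P(1 - I)/Q'(1 - I) = ((1 - I)*sin(1 - I))/(20/3 - 8*I) = (33/244 + 3*I/244)*sin(1 - I)

Sum of residues inside C: (33/244 + 3*I/244)*sin(1 - I) + (-534/5185 + 567*I/5185)*sin(2/3 - I)
∮_C f(z) dz = 2πi · ((33/244 + 3*I/244)*sin(1 - I) + (-534/5185 + 567*I/5185)*sin(2/3 - I)) = pi*(-1134/5185 - 1068*I/5185)*sin(2/3 - I) + pi*(-3/122 + 33*I/122)*sin(1 - I)

Final answer: pi*(-1134/5185 - 1068*I/5185)*sin(2/3 - I) + pi*(-3/122 + 33*I/122)*sin(1 - I)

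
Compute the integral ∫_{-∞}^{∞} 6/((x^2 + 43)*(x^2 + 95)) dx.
Let f(z) = 6/((z^2 + 43)*(z^2 + 95)). The denominator has no real zeros and deg Q - deg P = 4 ≥ 2, so the integral of f over the upper semicircle |z| = R tends to 0 as R → ∞. Closing the contour in the upper half-plane,
  ∫_{-∞}^{∞} f(x) dx = 2πi · Σ Res(f, z_k)  over the poles with Im z_k > 0.

Zeros of the denominator: z^2 + 95 = 0 gives z = ±sqrt(95)*I; z^2 + 43 = 0 gives z = ±sqrt(43)*I.
Upper half-plane: z = sqrt(43)*I, z = sqrt(95)*I (simple).

Each pole is a simple zero of Q(z) = z^4 + 138*z^2 + 4085, so Res(f, z₀) = P(z₀)/Q'(z₀) with P(z) = 6, Q'(z) = 4*z^3 + 276*z:
  Res(f, sqrt(43)*I) = (6)/(104*sqrt(43)*I) = -3*sqrt(43)*I/2236
  Res(f, sqrt(95)*I) = (6)/(-104*sqrt(95)*I) = 3*sqrt(95)*I/4940

Sum of residues: 3*I*(-95*sqrt(43) + 43*sqrt(95))/212420
∫_{-∞}^{∞} f(x) dx = 2πi · (3*I*(-95*sqrt(43) + 43*sqrt(95))/212420) = 3*pi*(-43*sqrt(95) + 95*sqrt(43))/106210

Final answer: 3*pi*(-43*sqrt(95) + 95*sqrt(43))/106210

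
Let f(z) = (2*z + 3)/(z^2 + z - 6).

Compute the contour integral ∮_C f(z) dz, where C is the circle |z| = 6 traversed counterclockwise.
By the residue theorem, ∮_C f(z) dz = 2πi · (sum of the residues of f at the poles inside |z| = 6).

The denominator factors as (z + 3)*(z - 2), so the singularities of f are simple poles at z = -3, z = 2.
  |-3|² = 9 < 36 = 6², so this pole is inside the contour.
  |2|² = 4 < 36 = 6², so this pole is inside the contour.

With P(z) = 2*z + 3 and Q(z) = z^2 + z - 6, each pole is simple, so Res(f, z₀) = P(z₀)/Q'(z₀) with Q'(z) = 2*z + 1.
  Res(f, -3) = P(-3)/Q'(-3) = (-3)/(-5) = 3/5
  Res(f, 2) = P(2)/Q'(2) = (7)/(5) = 7/5

Sum of residues inside C: 2
∮_C f(z) dz = 2πi · (2) = 4*I*pi

Final answer: 4*I*pi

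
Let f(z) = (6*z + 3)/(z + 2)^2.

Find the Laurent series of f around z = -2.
Put w = z - (-2), i.e. z = w - 2. The denominator is w^2, so it suffices to rewrite the numerator in powers of w.

P(z) = 6*z + 3
P(w - 2) = -9 + 6*w

Dividing each term by w^2:
  f = -9/w^2 + 6/w

Substituting back w = z + 2:
  f(z) = -9/(z + 2)^2 + 6/(z + 2)

The series is finite because the numerator is a polynomial; the negative powers form the principal part, and the coefficient of 1/(z + 2) gives Res(f, -2) = 6.

Final answer: -9/(z + 2)^2 + 6/(z + 2)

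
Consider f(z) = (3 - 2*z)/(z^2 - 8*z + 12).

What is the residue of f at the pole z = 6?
Write f(z) = P(z)/Q(z) with P(z) = 3 - 2*z and Q(z) = z^2 - 8*z + 12.
The denominator factors as Q(z) = (z - 2)*(z - 6), so z = 6 is a simple zero of Q and P is analytic there; z = 6 is therefore a simple pole and
  Res(f, z₀) = P(z₀)/Q'(z₀).

Q'(z) = 2*z - 8, so Q'(6) = 4.
P(6) = -9.

Res(f, 6) = (-9)/(4) = -9/4

Final answer: -9/4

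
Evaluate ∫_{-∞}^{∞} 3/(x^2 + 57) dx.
Let f(z) = 3/(z^2 + 57). The denominator has no real zeros and deg Q - deg P = 2 ≥ 2, so the integral of f over the upper semicircle |z| = R tends to 0 as R → ∞. Closing the contour in the upper half-plane,
  ∫_{-∞}^{∞} f(x) dx = 2πi · Σ Res(f, z_k)  over the poles with Im z_k > 0.

Zeros of the denominator: z^2 + 57 = 0 gives z = ±sqrt(57)*I.
Upper half-plane: z = sqrt(57)*I (simple).

Each pole is a simple zero of Q(z) = z^2 + 57, so Res(f, z₀) = P(z₀)/Q'(z₀) with P(z) = 3, Q'(z) = 2*z:
  Res(f, sqrt(57)*I) = (3)/(2*sqrt(57)*I) = -sqrt(57)*I/38

∫_{-∞}^{∞} f(x) dx = 2πi · (-sqrt(57)*I/38) = sqrt(57)*pi/19

Final answer: sqrt(57)*pi/19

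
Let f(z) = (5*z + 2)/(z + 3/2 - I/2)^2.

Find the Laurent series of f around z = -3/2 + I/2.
(-11/2 + 5*I/2)/(z + 3/2 - I/2)^2 + 5/(z + 3/2 - I/2)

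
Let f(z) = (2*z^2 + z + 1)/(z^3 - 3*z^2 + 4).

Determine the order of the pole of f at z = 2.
2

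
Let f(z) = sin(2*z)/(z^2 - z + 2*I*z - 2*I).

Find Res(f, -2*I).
Write f(z) = P(z)/Q(z) with P(z) = sin(2*z) and Q(z) = z^2 - z + 2*I*z - 2*I.
The denominator factors as Q(z) = (z - 1)*(z + 2*I), so z = -2*I is a simple zero of Q and P is analytic there; z = -2*I is therefore a simple pole and
  Res(f, z₀) = P(z₀)/Q'(z₀).

Q'(z) = 2*z - 1 + 2*I, so Q'(-2*I) = -1 - 2*I.
P(-2*I) = -I*sinh(4).

Res(f, -2*I) = (-I*sinh(4))/(-1 - 2*I) = (2/5 + I/5)*sinh(4)

Final answer: (2/5 + I/5)*sinh(4)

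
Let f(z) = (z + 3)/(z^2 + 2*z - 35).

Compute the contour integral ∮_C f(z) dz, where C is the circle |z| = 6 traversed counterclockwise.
By the residue theorem, ∮_C f(z) dz = 2πi · (sum of the residues of f at the poles inside |z| = 6).

The denominator factors as (z + 7)*(z - 5), so the singularities of f are simple poles at z = -7, z = 5.
  |-7|² = 49 > 36 = 6², so this pole is outside the contour.
  |5|² = 25 < 36 = 6², so this pole is inside the contour.

With P(z) = z + 3 and Q(z) = z^2 + 2*z - 35, each pole is simple, so Res(f, z₀) = P(z₀)/Q'(z₀) with Q'(z) = 2*z + 2.
  Res(f, 5) = P(5)/Q'(5) = (8)/(12) = 2/3

∮_C f(z) dz = 2πi · (2/3) = 4*I*pi/3

Final answer: 4*I*pi/3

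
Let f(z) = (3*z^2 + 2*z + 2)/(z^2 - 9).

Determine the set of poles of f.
The singularities of f are the zeros of the denominator. Factoring,
  z^2 - 9 = (z - 3)*(z + 3)
so the candidates are z = 3, z = -3.

Check the numerator P(z) = 3*z^2 + 2*z + 2 at each one:
  P(3) = 35 ≠ 0, so z = 3 is a (simple) pole.
  P(-3) = 23 ≠ 0, so z = -3 is a (simple) pole.

Poles of f: {-3, 3}

Final answer: {-3, 3}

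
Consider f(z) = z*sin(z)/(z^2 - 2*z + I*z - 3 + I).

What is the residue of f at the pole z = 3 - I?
Write f(z) = P(z)/Q(z) with P(z) = z*sin(z) and Q(z) = z^2 - 2*z + I*z - 3 + I.
The denominator factors as Q(z) = (z - 3 + I)*(z + 1), so z = 3 - I is a simple zero of Q and P is analytic there; z = 3 - I is therefore a simple pole and
  Res(f, z₀) = P(z₀)/Q'(z₀).

Q'(z) = 2*z - 2 + I, so Q'(3 - I) = 4 - I.
P(3 - I) = (3 - I)*sin(3 - I).

Res(f, 3 - I) = ((3 - I)*sin(3 - I))/(4 - I) = (13/17 - I/17)*sin(3 - I)

Final answer: (13/17 - I/17)*sin(3 - I)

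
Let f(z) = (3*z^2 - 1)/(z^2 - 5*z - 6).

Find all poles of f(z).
The singularities of f are the zeros of the denominator. Factoring,
  z^2 - 5*z - 6 = (z - 6)*(z + 1)
so the candidates are z = 6, z = -1.

Check the numerator P(z) = 3*z^2 - 1 at each one:
  P(6) = 107 ≠ 0, so z = 6 is a (simple) pole.
  P(-1) = 2 ≠ 0, so z = -1 is a (simple) pole.

Poles of f: {-1, 6}

Final answer: {-1, 6}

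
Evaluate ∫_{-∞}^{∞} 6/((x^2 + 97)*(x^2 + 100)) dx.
Let f(z) = 6/((z^2 + 97)*(z^2 + 100)). The denominator has no real zeros and deg Q - deg P = 4 ≥ 2, so the integral of f over the upper semicircle |z| = R tends to 0 as R → ∞. Closing the contour in the upper half-plane,
  ∫_{-∞}^{∞} f(x) dx = 2πi · Σ Res(f, z_k)  over the poles with Im z_k > 0.

Zeros of the denominator: z^2 + 100 = 0 gives z = ±10*I; z^2 + 97 = 0 gives z = ±sqrt(97)*I.
Upper half-plane: z = 10*I, z = sqrt(97)*I (simple).

Each pole is a simple zero of Q(z) = z^4 + 197*z^2 + 9700, so Res(f, z₀) = P(z₀)/Q'(z₀) with P(z) = 6, Q'(z) = 4*z^3 + 394*z:
  Res(f, 10*I) = (6)/(-60*I) = I/10
  Res(f, sqrt(97)*I) = (6)/(6*sqrt(97)*I) = -sqrt(97)*I/97

Sum of residues: I*(97 - 10*sqrt(97))/970
∫_{-∞}^{∞} f(x) dx = 2πi · (I*(97 - 10*sqrt(97))/970) = pi*(-97 + 10*sqrt(97))/485

Final answer: pi*(-97 + 10*sqrt(97))/485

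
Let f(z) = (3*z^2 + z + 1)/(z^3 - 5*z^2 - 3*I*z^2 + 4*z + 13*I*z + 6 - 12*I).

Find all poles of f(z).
{2*I, 2 + I, 3}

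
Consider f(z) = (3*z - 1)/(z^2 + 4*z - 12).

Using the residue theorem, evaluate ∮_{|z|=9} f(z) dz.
By the residue theorem, ∮_C f(z) dz = 2πi · (sum of the residues of f at the poles inside |z| = 9).

The denominator factors as (z + 6)*(z - 2), so the singularities of f are simple poles at z = -6, z = 2.
  |-6|² = 36 < 81 = 9², so this pole is inside the contour.
  |2|² = 4 < 81 = 9², so this pole is inside the contour.

With P(z) = 3*z - 1 and Q(z) = z^2 + 4*z - 12, each pole is simple, so Res(f, z₀) = P(z₀)/Q'(z₀) with Q'(z) = 2*z + 4.
  Res(f, -6) = P(-6)/Q'(-6) = (-19)/(-8) = 19/8
  Res(f, 2) = P(2)/Q'(2) = (5)/(8) = 5/8

Sum of residues inside C: 3
∮_C f(z) dz = 2πi · (3) = 6*I*pi

Final answer: 6*I*pi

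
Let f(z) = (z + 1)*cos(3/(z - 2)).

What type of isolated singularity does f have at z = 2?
essential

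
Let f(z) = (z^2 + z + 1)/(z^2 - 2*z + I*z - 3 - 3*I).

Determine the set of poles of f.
The singularities of f are the zeros of the denominator. Factoring,
  z^2 - 2*z + I*z - 3 - 3*I = (z + 1 + I)*(z - 3)
so the candidates are z = -1 - I, z = 3.

Check the numerator P(z) = z^2 + z + 1 at each one:
  P(-1 - I) = I ≠ 0, so z = -1 - I is a (simple) pole.
  P(3) = 13 ≠ 0, so z = 3 is a (simple) pole.

Poles of f: {-1 - I, 3}

Final answer: {-1 - I, 3}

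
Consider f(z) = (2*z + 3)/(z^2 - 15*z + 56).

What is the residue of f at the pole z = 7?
Write f(z) = P(z)/Q(z) with P(z) = 2*z + 3 and Q(z) = z^2 - 15*z + 56.
The denominator factors as Q(z) = (z - 7)*(z - 8), so z = 7 is a simple zero of Q and P is analytic there; z = 7 is therefore a simple pole and
  Res(f, z₀) = P(z₀)/Q'(z₀).

Q'(z) = 2*z - 15, so Q'(7) = -1.
P(7) = 17.

Res(f, 7) = (17)/(-1) = -17

Final answer: -17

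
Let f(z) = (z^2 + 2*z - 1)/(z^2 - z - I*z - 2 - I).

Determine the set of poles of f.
The singularities of f are the zeros of the denominator. Factoring,
  z^2 - z - I*z - 2 - I = (z + 1)*(z - 2 - I)
so the candidates are z = -1, z = 2 + I.

Check the numerator P(z) = z^2 + 2*z - 1 at each one:
  P(-1) = -2 ≠ 0, so z = -1 is a (simple) pole.
  P(2 + I) = 6 + 6*I ≠ 0, so z = 2 + I is a (simple) pole.

Poles of f: {-1, 2 + I}

Final answer: {-1, 2 + I}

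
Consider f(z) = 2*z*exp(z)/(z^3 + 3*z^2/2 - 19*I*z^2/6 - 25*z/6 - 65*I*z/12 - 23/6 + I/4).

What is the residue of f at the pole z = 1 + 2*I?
Write f(z) = P(z)/Q(z) with P(z) = 2*z*exp(z) and Q(z) = z^3 + 3*z^2/2 - 19*I*z^2/6 - 25*z/6 - 65*I*z/12 - 23/6 + I/4.
The denominator factors as Q(z) = (z + 2 - I/2)*(z - 1 - 2*I)*(z + 1/2 - 2*I/3), so z = 1 + 2*I is a simple zero of Q and P is analytic there; z = 1 + 2*I is therefore a simple pole and
  Res(f, z₀) = P(z₀)/Q'(z₀).

Q'(z) = 3*z^2 + 3*z - 19*I*z/3 - 25/6 - 65*I/12, so Q'(1 + 2*I) = 5/2 + 25*I/4.
P(1 + 2*I) = (2 + 4*I)*exp(1 + 2*I).

Res(f, 1 + 2*I) = ((2 + 4*I)*exp(1 + 2*I))/(5/2 + 25*I/4) = (96/145 - 8*I/145)*exp(1 + 2*I)

Final answer: (96/145 - 8*I/145)*exp(1 + 2*I)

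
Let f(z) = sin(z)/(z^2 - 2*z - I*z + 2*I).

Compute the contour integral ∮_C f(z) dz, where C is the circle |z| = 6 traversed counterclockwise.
pi*(4/5 + 2*I/5)*sinh(1) + pi*(-2/5 + 4*I/5)*sin(2)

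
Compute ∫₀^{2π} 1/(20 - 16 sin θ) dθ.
Call the integral J. The integrand is 2π-periodic and we integrate over a full period, so shifting θ does not change the value (θ → θ + π/2 turns sin θ into cos θ; θ → θ + π flips the sign of the trig term). Hence
  J = ∫₀^{2π} dθ/(20 + 16 cos θ).
Put z = e^{iθ}: then cos θ = (z + 1/z)/2, dθ = dz/(iz), and z runs once counterclockwise around |z| = 1:
  J = ∮_{|z|=1} 1/(20 + 16*(z + 1/z)/2) · dz/(iz) = (2/i) ∮_{|z|=1} dz/(16*z^2 + 40*z + 16).
The roots of 16*z^2 + 40*z + 16 are z = (-20 ± sqrt(20^2 - 16^2))/16, with sqrt(144) = 12; their product is 1, so only z₊ = -1/2 lies inside the unit circle (z₋ = -2 lies outside).
z₊ is a simple zero of q(z) = 16*z^2 + 40*z + 16, so Res(1/q, z₊) = 1/q'(z₊) with q'(z) = 32*z + 40; and q'(z₊) = 16*(z₊ - z₋) = 24.
Therefore J = (2/i) · 2πi · 1/(24) = 2*pi/(12) = pi/6

Final answer: pi/6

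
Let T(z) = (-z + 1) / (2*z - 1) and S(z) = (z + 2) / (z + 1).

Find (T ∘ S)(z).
(T ∘ S)(z) = T(S(z)) = ((-1)*S(z) + (1))/((2)*S(z) + (-1)). Multiply numerator and denominator by z + 1:
  numerator:   (-1)*(z + 2) + (1)*(z + 1) = -1
  denominator: (2)*(z + 2) + (-1)*(z + 1) = z + 3
(T ∘ S)(z) = -1/(z + 3)

Final answer: -1/(z + 3)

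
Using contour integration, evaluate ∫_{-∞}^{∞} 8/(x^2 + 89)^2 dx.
Let f(z) = 8/(z^2 + 89)^2. The denominator has no real zeros and deg Q - deg P = 4 ≥ 2, so the integral of f over the upper semicircle |z| = R tends to 0 as R → ∞. Closing the contour in the upper half-plane,
  ∫_{-∞}^{∞} f(x) dx = 2πi · Σ Res(f, z_k)  over the poles with Im z_k > 0.

Zeros of the denominator: z^2 + 89 = 0 gives z = ±sqrt(89)*I.
Upper half-plane: z = sqrt(89)*I (a pole of order 2).

Write f(z) = g(z)/(z - sqrt(89)*I)^2 with g(z) = 8/(z + sqrt(89)*I)^2. For a double pole, Res(f, z₀) = g'(z₀):
  g'(z) = -16/(z + sqrt(89)*I)^3
  Res(f, sqrt(89)*I) = g'(sqrt(89)*I) = -2*sqrt(89)*I/7921

∫_{-∞}^{∞} f(x) dx = 2πi · (-2*sqrt(89)*I/7921) = 4*sqrt(89)*pi/7921

Final answer: 4*sqrt(89)*pi/7921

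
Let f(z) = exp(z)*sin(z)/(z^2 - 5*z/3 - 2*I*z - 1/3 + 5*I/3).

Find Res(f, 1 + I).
Write f(z) = P(z)/Q(z) with P(z) = exp(z)*sin(z) and Q(z) = z^2 - 5*z/3 - 2*I*z - 1/3 + 5*I/3.
The denominator factors as Q(z) = (z - 2/3 - I)*(z - 1 - I), so z = 1 + I is a simple zero of Q and P is analytic there; z = 1 + I is therefore a simple pole and
  Res(f, z₀) = P(z₀)/Q'(z₀).

Q'(z) = 2*z - 5/3 - 2*I, so Q'(1 + I) = 1/3.
P(1 + I) = exp(1 + I)*sin(1 + I).

Res(f, 1 + I) = (exp(1 + I)*sin(1 + I))/(1/3) = 3*exp(1 + I)*sin(1 + I)

Final answer: 3*exp(1 + I)*sin(1 + I)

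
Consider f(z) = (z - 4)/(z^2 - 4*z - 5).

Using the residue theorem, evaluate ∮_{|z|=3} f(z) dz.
By the residue theorem, ∮_C f(z) dz = 2πi · (sum of the residues of f at the poles inside |z| = 3).

The denominator factors as (z + 1)*(z - 5), so the singularities of f are simple poles at z = -1, z = 5.
  |-1|² = 1 < 9 = 3², so this pole is inside the contour.
  |5|² = 25 > 9 = 3², so this pole is outside the contour.

With P(z) = z - 4 and Q(z) = z^2 - 4*z - 5, each pole is simple, so Res(f, z₀) = P(z₀)/Q'(z₀) with Q'(z) = 2*z - 4.
  Res(f, -1) = P(-1)/Q'(-1) = (-5)/(-6) = 5/6

∮_C f(z) dz = 2πi · (5/6) = 5*I*pi/3

Final answer: 5*I*pi/3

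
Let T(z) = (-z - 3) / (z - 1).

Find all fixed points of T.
T(z) = z means -z - 3 = z*(z - 1), i.e.
  z^2 + 3 = 0.
Discriminant: (0)^2 - 4*(1)*(3) = -12, so the roots are complex conjugates.
  z = (0 ± I*sqrt(12))/(2*(1))
Fixed points: {-sqrt(3)*I, sqrt(3)*I}

Final answer: {-sqrt(3)*I, sqrt(3)*I}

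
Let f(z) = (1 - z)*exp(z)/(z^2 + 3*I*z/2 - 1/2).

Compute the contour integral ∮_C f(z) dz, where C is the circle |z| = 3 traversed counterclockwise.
pi*(4 + 2*I)*exp(-I/2) + pi*(-4 - 4*I)*exp(-I)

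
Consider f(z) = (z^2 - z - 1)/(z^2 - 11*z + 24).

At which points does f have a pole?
The singularities of f are the zeros of the denominator. Factoring,
  z^2 - 11*z + 24 = (z - 8)*(z - 3)
so the candidates are z = 8, z = 3.

Check the numerator P(z) = z^2 - z - 1 at each one:
  P(8) = 55 ≠ 0, so z = 8 is a (simple) pole.
  P(3) = 5 ≠ 0, so z = 3 is a (simple) pole.

Poles of f: {3, 8}

Final answer: {3, 8}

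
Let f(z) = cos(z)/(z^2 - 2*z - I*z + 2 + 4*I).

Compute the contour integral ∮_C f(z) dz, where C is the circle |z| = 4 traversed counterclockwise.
pi*(6/13 - 4*I/13)*cosh(2) + pi*(-6/13 + 4*I/13)*cos(2 - I)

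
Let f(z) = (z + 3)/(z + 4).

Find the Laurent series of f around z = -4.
Put w = z - (-4), i.e. z = w - 4. The denominator is w, so it suffices to rewrite the numerator in powers of w.

P(z) = z + 3
P(w - 4) = -1 + w

Dividing each term by w:
  f = -1/w + 1

Substituting back w = z + 4:
  f(z) = -1/(z + 4) + 1

The series is finite because the numerator is a polynomial; the negative powers form the principal part, and the coefficient of 1/(z + 4) gives Res(f, -4) = -1.

Final answer: -1/(z + 4) + 1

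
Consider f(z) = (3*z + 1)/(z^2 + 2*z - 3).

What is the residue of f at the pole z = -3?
Write f(z) = P(z)/Q(z) with P(z) = 3*z + 1 and Q(z) = z^2 + 2*z - 3.
The denominator factors as Q(z) = (z + 3)*(z - 1), so z = -3 is a simple zero of Q and P is analytic there; z = -3 is therefore a simple pole and
  Res(f, z₀) = P(z₀)/Q'(z₀).

Q'(z) = 2*z + 2, so Q'(-3) = -4.
P(-3) = -8.

Res(f, -3) = (-8)/(-4) = 2

Final answer: 2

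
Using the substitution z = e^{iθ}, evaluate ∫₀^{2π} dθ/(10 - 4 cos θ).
Call the integral J. The integrand is 2π-periodic and we integrate over a full period, so shifting θ does not change the value (θ → θ + π flips the sign of the trig term). Hence
  J = ∫₀^{2π} dθ/(10 + 4 cos θ).
Put z = e^{iθ}: then cos θ = (z + 1/z)/2, dθ = dz/(iz), and z runs once counterclockwise around |z| = 1:
  J = ∮_{|z|=1} 1/(10 + 4*(z + 1/z)/2) · dz/(iz) = (2/i) ∮_{|z|=1} dz/(4*z^2 + 20*z + 4).
The roots of 4*z^2 + 20*z + 4 are z = (-10 ± sqrt(10^2 - 4^2))/4, with sqrt(84) = 2*sqrt(21); their product is 1, so only z₊ = -5/2 + sqrt(21)/2 lies inside the unit circle (z₋ = -5/2 - sqrt(21)/2 lies outside).
z₊ is a simple zero of q(z) = 4*z^2 + 20*z + 4, so Res(1/q, z₊) = 1/q'(z₊) with q'(z) = 8*z + 20; and q'(z₊) = 4*(z₊ - z₋) = 4*sqrt(21).
Therefore J = (2/i) · 2πi · 1/(4*sqrt(21)) = 2*pi/(2*sqrt(21)) = sqrt(21)*pi/21

Final answer: sqrt(21)*pi/21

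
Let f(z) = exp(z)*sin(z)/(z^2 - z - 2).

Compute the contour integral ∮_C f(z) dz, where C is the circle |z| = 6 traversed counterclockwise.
By the residue theorem, ∮_C f(z) dz = 2πi · (sum of the residues of f at the poles inside |z| = 6).

The denominator factors as (z - 2)*(z + 1), so the singularities of f are simple poles at z = 2, z = -1.
  |2|² = 4 < 36 = 6², so this pole is inside the contour.
  |-1|² = 1 < 36 = 6², so this pole is inside the contour.

With P(z) = exp(z)*sin(z) and Q(z) = z^2 - z - 2, each pole is simple, so Res(f, z₀) = P(z₀)/Q'(z₀) with Q'(z) = 2*z - 1.
  Res(f, 2) = P(2)/Q'(2) = (exp(2)*sin(2))/(3) = exp(2)*sin(2)/3
  Res(f, -1) = P(-1)/Q'(-1) = (-exp(-1)*sin(1))/(-3) = exp(-1)*sin(1)/3

Sum of residues inside C: exp(-1)*sin(1)/3 + exp(2)*sin(2)/3
∮_C f(z) dz = 2πi · (exp(-1)*sin(1)/3 + exp(2)*sin(2)/3) = 2*I*pi*exp(-1)*sin(1)/3 + 2*I*pi*exp(2)*sin(2)/3

Final answer: 2*I*pi*exp(-1)*sin(1)/3 + 2*I*pi*exp(2)*sin(2)/3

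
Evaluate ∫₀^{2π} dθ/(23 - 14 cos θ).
Call the integral J. The integrand is 2π-periodic and we integrate over a full period, so shifting θ does not change the value (θ → θ + π flips the sign of the trig term). Hence
  J = ∫₀^{2π} dθ/(23 + 14 cos θ).
Put z = e^{iθ}: then cos θ = (z + 1/z)/2, dθ = dz/(iz), and z runs once counterclockwise around |z| = 1:
  J = ∮_{|z|=1} 1/(23 + 14*(z + 1/z)/2) · dz/(iz) = (2/i) ∮_{|z|=1} dz/(14*z^2 + 46*z + 14).
The roots of 14*z^2 + 46*z + 14 are z = (-23 ± sqrt(23^2 - 14^2))/14, with sqrt(333) = 3*sqrt(37); their product is 1, so only z₊ = -23/14 + 3*sqrt(37)/14 lies inside the unit circle (z₋ = -23/14 - 3*sqrt(37)/14 lies outside).
z₊ is a simple zero of q(z) = 14*z^2 + 46*z + 14, so Res(1/q, z₊) = 1/q'(z₊) with q'(z) = 28*z + 46; and q'(z₊) = 14*(z₊ - z₋) = 6*sqrt(37).
Therefore J = (2/i) · 2πi · 1/(6*sqrt(37)) = 2*pi/(3*sqrt(37)) = 2*sqrt(37)*pi/111

Final answer: 2*sqrt(37)*pi/111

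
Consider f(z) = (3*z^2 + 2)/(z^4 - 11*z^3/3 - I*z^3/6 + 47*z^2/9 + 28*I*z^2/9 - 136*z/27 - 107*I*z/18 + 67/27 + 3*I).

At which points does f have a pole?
The singularities of f are the zeros of the denominator. Factoring,
  z^4 - 11*z^3/3 - I*z^3/6 + 47*z^2/9 + 28*I*z^2/9 - 136*z/27 - 107*I*z/18 + 67/27 + 3*I = (z - 1 + 2*I/3)*(z + 1/3 - 3*I/2)*(z - 1)*(z - 2 + 2*I/3)
so the candidates are z = 1 - 2*I/3, z = -1/3 + 3*I/2, z = 1, z = 2 - 2*I/3.

Check the numerator P(z) = 3*z^2 + 2 at each one:
  P(1 - 2*I/3) = 11/3 - 4*I ≠ 0, so z = 1 - 2*I/3 is a (simple) pole.
  P(-1/3 + 3*I/2) = -53/12 - 3*I ≠ 0, so z = -1/3 + 3*I/2 is a (simple) pole.
  P(1) = 5 ≠ 0, so z = 1 is a (simple) pole.
  P(2 - 2*I/3) = 38/3 - 8*I ≠ 0, so z = 2 - 2*I/3 is a (simple) pole.

Poles of f: {-1/3 + 3*I/2, 1 - 2*I/3, 1, 2 - 2*I/3}

Final answer: {-1/3 + 3*I/2, 1 - 2*I/3, 1, 2 - 2*I/3}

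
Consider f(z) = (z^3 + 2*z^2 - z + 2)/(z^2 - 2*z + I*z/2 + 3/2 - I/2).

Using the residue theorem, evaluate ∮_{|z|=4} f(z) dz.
By the residue theorem, ∮_C f(z) dz = 2πi · (sum of the residues of f at the poles inside |z| = 4).

The denominator factors as (z - 1 + I)*(z - 1 - I/2), so the singularities of f are simple poles at z = 1 - I, z = 1 + I/2.
  |1 - I|² = 2 < 16 = 4², so this pole is inside the contour.
  |1 + I/2|² = 5/4 < 16 = 4², so this pole is inside the contour.

With P(z) = z^3 + 2*z^2 - z + 2 and Q(z) = z^2 - 2*z + I*z/2 + 3/2 - I/2, each pole is simple, so Res(f, z₀) = P(z₀)/Q'(z₀) with Q'(z) = 2*z - 2 + I/2.
  Res(f, 1 - I) = P(1 - I)/Q'(1 - I) = (-1 - 5*I)/(-3*I/2) = 10/3 - 2*I/3
  Res(f, 1 + I/2) = P(1 + I/2)/Q'(1 + I/2) = (11/4 + 23*I/8)/(3*I/2) = 23/12 - 11*I/6

Sum of residues inside C: 21/4 - 5*I/2
∮_C f(z) dz = 2πi · (21/4 - 5*I/2) = pi*(5 + 21*I/2)

Final answer: pi*(5 + 21*I/2)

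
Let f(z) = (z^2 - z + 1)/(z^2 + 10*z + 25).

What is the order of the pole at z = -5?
Factor the denominator:
  z^2 + 10*z + 25 = (z + 5)^2

The numerator P(z) = z^2 - z + 1 has P(-5) = 31 ≠ 0, so no factor of (z + 5) cancels.
Near z = -5 we can therefore write f(z) = g(z)/(z + 5)^2 with g analytic at -5 and g(-5) ≠ 0 (g is just the numerator).

Hence z = -5 is a pole of order 2.

Final answer: 2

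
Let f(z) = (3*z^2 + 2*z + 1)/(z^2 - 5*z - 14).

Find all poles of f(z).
The singularities of f are the zeros of the denominator. Factoring,
  z^2 - 5*z - 14 = (z + 2)*(z - 7)
so the candidates are z = -2, z = 7.

Check the numerator P(z) = 3*z^2 + 2*z + 1 at each one:
  P(-2) = 9 ≠ 0, so z = -2 is a (simple) pole.
  P(7) = 162 ≠ 0, so z = 7 is a (simple) pole.

Poles of f: {-2, 7}

Final answer: {-2, 7}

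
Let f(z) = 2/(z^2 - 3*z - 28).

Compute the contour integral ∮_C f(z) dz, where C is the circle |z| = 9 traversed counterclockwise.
By the residue theorem, ∮_C f(z) dz = 2πi · (sum of the residues of f at the poles inside |z| = 9).

The denominator factors as (z + 4)*(z - 7), so the singularities of f are simple poles at z = -4, z = 7.
  |-4|² = 16 < 81 = 9², so this pole is inside the contour.
  |7|² = 49 < 81 = 9², so this pole is inside the contour.

With P(z) = 2 and Q(z) = z^2 - 3*z - 28, each pole is simple, so Res(f, z₀) = P(z₀)/Q'(z₀) with Q'(z) = 2*z - 3.
  Res(f, -4) = P(-4)/Q'(-4) = (2)/(-11) = -2/11
  Res(f, 7) = P(7)/Q'(7) = (2)/(11) = 2/11

Sum of residues inside C: 0
∮_C f(z) dz = 2πi · (0) = 0

Final answer: 0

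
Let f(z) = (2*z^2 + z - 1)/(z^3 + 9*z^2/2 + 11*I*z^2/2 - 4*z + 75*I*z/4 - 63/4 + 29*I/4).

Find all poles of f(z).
The singularities of f are the zeros of the denominator. Factoring,
  z^3 + 9*z^2/2 + 11*I*z^2/2 - 4*z + 75*I*z/4 - 63/4 + 29*I/4 = (z + 1/2 + 3*I)*(z + 1 + 3*I/2)*(z + 3 + I)
so the candidates are z = -1/2 - 3*I, z = -1 - 3*I/2, z = -3 - I.

Check the numerator P(z) = 2*z^2 + z - 1 at each one:
  P(-1/2 - 3*I) = -19 + 3*I ≠ 0, so z = -1/2 - 3*I is a (simple) pole.
  P(-1 - 3*I/2) = -9/2 + 9*I/2 ≠ 0, so z = -1 - 3*I/2 is a (simple) pole.
  P(-3 - I) = 12 + 11*I ≠ 0, so z = -3 - I is a (simple) pole.

Poles of f: {-3 - I, -1 - 3*I/2, -1/2 - 3*I}

Final answer: {-3 - I, -1 - 3*I/2, -1/2 - 3*I}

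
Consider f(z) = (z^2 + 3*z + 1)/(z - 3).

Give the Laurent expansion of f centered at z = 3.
Put w = z - (3), i.e. z = w + 3. The denominator is w, so it suffices to rewrite the numerator in powers of w.

P(z) = z^2 + 3*z + 1
P(w + 3) = 19 + 9*w + w^2

Dividing each term by w:
  f = 19/w + 9 + w

Substituting back w = z - 3:
  f(z) = 19/(z - 3) + 9 + (z - 3)

The series is finite because the numerator is a polynomial; the negative powers form the principal part, and the coefficient of 1/(z - 3) gives Res(f, 3) = 19.

Final answer: 19/(z - 3) + 9 + (z - 3)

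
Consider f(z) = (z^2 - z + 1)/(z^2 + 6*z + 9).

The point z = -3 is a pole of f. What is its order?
2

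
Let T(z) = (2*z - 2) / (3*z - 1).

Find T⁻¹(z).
(z - 2)/(3*z - 2)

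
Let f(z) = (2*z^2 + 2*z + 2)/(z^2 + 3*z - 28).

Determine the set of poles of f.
The singularities of f are the zeros of the denominator. Factoring,
  z^2 + 3*z - 28 = (z - 4)*(z + 7)
so the candidates are z = 4, z = -7.

Check the numerator P(z) = 2*z^2 + 2*z + 2 at each one:
  P(4) = 42 ≠ 0, so z = 4 is a (simple) pole.
  P(-7) = 86 ≠ 0, so z = -7 is a (simple) pole.

Poles of f: {-7, 4}

Final answer: {-7, 4}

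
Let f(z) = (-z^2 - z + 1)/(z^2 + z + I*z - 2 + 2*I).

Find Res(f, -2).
Write f(z) = P(z)/Q(z) with P(z) = -z^2 - z + 1 and Q(z) = z^2 + z + I*z - 2 + 2*I.
The denominator factors as Q(z) = (z + 2)*(z - 1 + I), so z = -2 is a simple zero of Q and P is analytic there; z = -2 is therefore a simple pole and
  Res(f, z₀) = P(z₀)/Q'(z₀).

Q'(z) = 2*z + 1 + I, so Q'(-2) = -3 + I.
P(-2) = -1.

Res(f, -2) = (-1)/(-3 + I) = 3/10 + I/10

Final answer: 3/10 + I/10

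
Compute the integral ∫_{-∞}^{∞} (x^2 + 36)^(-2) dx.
pi/432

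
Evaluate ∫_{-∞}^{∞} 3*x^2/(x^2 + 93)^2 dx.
Let f(z) = 3*z^2/(z^2 + 93)^2. The denominator has no real zeros and deg Q - deg P = 2 ≥ 2, so the integral of f over the upper semicircle |z| = R tends to 0 as R → ∞. Closing the contour in the upper half-plane,
  ∫_{-∞}^{∞} f(x) dx = 2πi · Σ Res(f, z_k)  over the poles with Im z_k > 0.

Zeros of the denominator: z^2 + 93 = 0 gives z = ±sqrt(93)*I.
Upper half-plane: z = sqrt(93)*I (a pole of order 2).

Write f(z) = g(z)/(z - sqrt(93)*I)^2 with g(z) = 3*z^2/(z + sqrt(93)*I)^2. For a double pole, Res(f, z₀) = g'(z₀):
  g'(z) = 6*sqrt(93)*I*z/(z + sqrt(93)*I)^3
  Res(f, sqrt(93)*I) = g'(sqrt(93)*I) = -sqrt(93)*I/124

∫_{-∞}^{∞} f(x) dx = 2πi · (-sqrt(93)*I/124) = sqrt(93)*pi/62

Final answer: sqrt(93)*pi/62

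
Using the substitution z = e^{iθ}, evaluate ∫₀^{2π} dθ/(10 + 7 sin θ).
2*sqrt(51)*pi/51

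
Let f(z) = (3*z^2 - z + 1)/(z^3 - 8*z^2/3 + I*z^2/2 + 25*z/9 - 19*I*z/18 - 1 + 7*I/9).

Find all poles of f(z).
The singularities of f are the zeros of the denominator. Factoring,
  z^3 - 8*z^2/3 + I*z^2/2 + 25*z/9 - 19*I*z/18 - 1 + 7*I/9 = (z - 1 - 2*I/3)*(z - 2/3 + 2*I/3)*(z - 1 + I/2)
so the candidates are z = 1 + 2*I/3, z = 2/3 - 2*I/3, z = 1 - I/2.

Check the numerator P(z) = 3*z^2 - z + 1 at each one:
  P(1 + 2*I/3) = 5/3 + 10*I/3 ≠ 0, so z = 1 + 2*I/3 is a (simple) pole.
  P(2/3 - 2*I/3) = 1/3 - 2*I ≠ 0, so z = 2/3 - 2*I/3 is a (simple) pole.
  P(1 - I/2) = 9/4 - 5*I/2 ≠ 0, so z = 1 - I/2 is a (simple) pole.

Poles of f: {2/3 - 2*I/3, 1 - I/2, 1 + 2*I/3}

Final answer: {2/3 - 2*I/3, 1 - I/2, 1 + 2*I/3}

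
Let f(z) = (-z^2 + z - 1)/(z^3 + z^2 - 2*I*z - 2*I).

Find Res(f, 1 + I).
Write f(z) = P(z)/Q(z) with P(z) = -z^2 + z - 1 and Q(z) = z^3 + z^2 - 2*I*z - 2*I.
The denominator factors as Q(z) = (z + 1)*(z - 1 - I)*(z + 1 + I), so z = 1 + I is a simple zero of Q and P is analytic there; z = 1 + I is therefore a simple pole and
  Res(f, z₀) = P(z₀)/Q'(z₀).

Q'(z) = 3*z^2 + 2*z - 2*I, so Q'(1 + I) = 2 + 6*I.
P(1 + I) = -I.

Res(f, 1 + I) = (-I)/(2 + 6*I) = -3/20 - I/20

Final answer: -3/20 - I/20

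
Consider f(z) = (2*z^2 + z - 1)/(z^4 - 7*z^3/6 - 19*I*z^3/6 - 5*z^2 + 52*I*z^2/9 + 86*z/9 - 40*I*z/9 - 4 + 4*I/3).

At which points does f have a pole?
The singularities of f are the zeros of the denominator. Factoring,
  z^4 - 7*z^3/6 - 19*I*z^3/6 - 5*z^2 + 52*I*z^2/9 + 86*z/9 - 40*I*z/9 - 4 + 4*I/3 = (z + 2 - 2*I)*(z - 2/3)*(z - 3/2 - 3*I/2)*(z - 1 + I/3)
so the candidates are z = -2 + 2*I, z = 2/3, z = 3/2 + 3*I/2, z = 1 - I/3.

Check the numerator P(z) = 2*z^2 + z - 1 at each one:
  P(-2 + 2*I) = -3 - 14*I ≠ 0, so z = -2 + 2*I is a (simple) pole.
  P(2/3) = 5/9 ≠ 0, so z = 2/3 is a (simple) pole.
  P(3/2 + 3*I/2) = 1/2 + 21*I/2 ≠ 0, so z = 3/2 + 3*I/2 is a (simple) pole.
  P(1 - I/3) = 16/9 - 5*I/3 ≠ 0, so z = 1 - I/3 is a (simple) pole.

Poles of f: {-2 + 2*I, 2/3, 1 - I/3, 3/2 + 3*I/2}

Final answer: {-2 + 2*I, 2/3, 1 - I/3, 3/2 + 3*I/2}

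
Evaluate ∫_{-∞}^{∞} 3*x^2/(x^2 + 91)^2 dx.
Let f(z) = 3*z^2/(z^2 + 91)^2. The denominator has no real zeros and deg Q - deg P = 2 ≥ 2, so the integral of f over the upper semicircle |z| = R tends to 0 as R → ∞. Closing the contour in the upper half-plane,
  ∫_{-∞}^{∞} f(x) dx = 2πi · Σ Res(f, z_k)  over the poles with Im z_k > 0.

Zeros of the denominator: z^2 + 91 = 0 gives z = ±sqrt(91)*I.
Upper half-plane: z = sqrt(91)*I (a pole of order 2).

Write f(z) = g(z)/(z - sqrt(91)*I)^2 with g(z) = 3*z^2/(z + sqrt(91)*I)^2. For a double pole, Res(f, z₀) = g'(z₀):
  g'(z) = 6*sqrt(91)*I*z/(z + sqrt(91)*I)^3
  Res(f, sqrt(91)*I) = g'(sqrt(91)*I) = -3*sqrt(91)*I/364

∫_{-∞}^{∞} f(x) dx = 2πi · (-3*sqrt(91)*I/364) = 3*sqrt(91)*pi/182

Final answer: 3*sqrt(91)*pi/182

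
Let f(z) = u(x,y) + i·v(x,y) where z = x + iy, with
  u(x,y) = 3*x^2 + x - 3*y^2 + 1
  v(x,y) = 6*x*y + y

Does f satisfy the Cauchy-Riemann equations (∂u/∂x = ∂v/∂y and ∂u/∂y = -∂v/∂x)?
∂u/∂x = 6*x + 1
∂v/∂y = 6*x + 1
∂u/∂y = -6*y
∂v/∂x = 6*y
∂u/∂x = ∂v/∂y and ∂u/∂y = -∂v/∂x hold identically; f is analytic.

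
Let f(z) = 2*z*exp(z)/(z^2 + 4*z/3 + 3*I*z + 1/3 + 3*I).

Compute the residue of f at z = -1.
(12/85 + 54*I/85)*exp(-1)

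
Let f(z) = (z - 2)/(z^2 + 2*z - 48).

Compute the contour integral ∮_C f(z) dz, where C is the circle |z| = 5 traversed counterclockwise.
By the residue theorem, ∮_C f(z) dz = 2πi · (sum of the residues of f at the poles inside |z| = 5).

The denominator factors as (z - 6)*(z + 8), so the singularities of f are simple poles at z = 6, z = -8.
  |6|² = 36 > 25 = 5², so this pole is outside the contour.
  |-8|² = 64 > 25 = 5², so this pole is outside the contour.

No pole lies inside the contour, so f is analytic on and inside C and the integral is 0 (Cauchy's theorem).

Final answer: 0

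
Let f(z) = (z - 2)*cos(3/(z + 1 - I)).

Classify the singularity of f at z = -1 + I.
Let u = z + 1 - I. Then
  cos(3/u) = Σ_{k≥0} (-1)^k (3)^(2k)/((2k)!·u^(2k)) = 1 - 9/(2*u^2) + 27/(8*u^4) + ...
which has infinitely many negative powers of u, so cos(3/(z + 1 - I)) has an essential singularity at z = -1 + I.
The extra factor z - 2 is a nonzero polynomial; if the product had at most a pole at z = -1 + I, dividing by that polynomial would leave cos(3/(z + 1 - I)) with at most a pole too — contradiction. (Equivalently, the product's Laurent series still has infinitely many negative powers.)
So the singularity is essential.

Final answer: essential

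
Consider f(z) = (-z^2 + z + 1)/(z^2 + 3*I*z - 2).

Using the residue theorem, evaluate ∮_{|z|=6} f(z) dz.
By the residue theorem, ∮_C f(z) dz = 2πi · (sum of the residues of f at the poles inside |z| = 6).

The denominator factors as (z + I)*(z + 2*I), so the singularities of f are simple poles at z = -I, z = -2*I.
  |-I|² = 1 < 36 = 6², so this pole is inside the contour.
  |-2*I|² = 4 < 36 = 6², so this pole is inside the contour.

With P(z) = -z^2 + z + 1 and Q(z) = z^2 + 3*I*z - 2, each pole is simple, so Res(f, z₀) = P(z₀)/Q'(z₀) with Q'(z) = 2*z + 3*I.
  Res(f, -I) = P(-I)/Q'(-I) = (2 - I)/(I) = -1 - 2*I
  Res(f, -2*I) = P(-2*I)/Q'(-2*I) = (5 - 2*I)/(-I) = 2 + 5*I

Sum of residues inside C: 1 + 3*I
∮_C f(z) dz = 2πi · (1 + 3*I) = pi*(-6 + 2*I)

Final answer: pi*(-6 + 2*I)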